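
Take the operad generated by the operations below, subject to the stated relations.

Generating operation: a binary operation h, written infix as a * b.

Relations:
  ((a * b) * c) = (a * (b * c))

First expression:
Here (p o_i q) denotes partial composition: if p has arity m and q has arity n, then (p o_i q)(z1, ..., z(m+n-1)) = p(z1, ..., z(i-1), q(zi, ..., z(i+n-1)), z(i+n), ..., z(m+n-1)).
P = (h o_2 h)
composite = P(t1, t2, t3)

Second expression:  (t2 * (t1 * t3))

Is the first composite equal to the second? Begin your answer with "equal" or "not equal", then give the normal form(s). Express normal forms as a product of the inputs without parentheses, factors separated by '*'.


not equal — first t1 * t2 * t3, second t2 * t1 * t3

The first composite normalizes to t1 * t2 * t3
The second composite normalizes to t2 * t1 * t3
No match — not equal.


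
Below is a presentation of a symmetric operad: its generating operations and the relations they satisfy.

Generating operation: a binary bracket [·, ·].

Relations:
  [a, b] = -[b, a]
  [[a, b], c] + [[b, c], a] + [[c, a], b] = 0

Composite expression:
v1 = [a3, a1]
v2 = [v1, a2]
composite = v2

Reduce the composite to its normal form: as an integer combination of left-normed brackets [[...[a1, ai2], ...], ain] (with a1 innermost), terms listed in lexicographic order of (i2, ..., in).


-[[a1, a3], a2]


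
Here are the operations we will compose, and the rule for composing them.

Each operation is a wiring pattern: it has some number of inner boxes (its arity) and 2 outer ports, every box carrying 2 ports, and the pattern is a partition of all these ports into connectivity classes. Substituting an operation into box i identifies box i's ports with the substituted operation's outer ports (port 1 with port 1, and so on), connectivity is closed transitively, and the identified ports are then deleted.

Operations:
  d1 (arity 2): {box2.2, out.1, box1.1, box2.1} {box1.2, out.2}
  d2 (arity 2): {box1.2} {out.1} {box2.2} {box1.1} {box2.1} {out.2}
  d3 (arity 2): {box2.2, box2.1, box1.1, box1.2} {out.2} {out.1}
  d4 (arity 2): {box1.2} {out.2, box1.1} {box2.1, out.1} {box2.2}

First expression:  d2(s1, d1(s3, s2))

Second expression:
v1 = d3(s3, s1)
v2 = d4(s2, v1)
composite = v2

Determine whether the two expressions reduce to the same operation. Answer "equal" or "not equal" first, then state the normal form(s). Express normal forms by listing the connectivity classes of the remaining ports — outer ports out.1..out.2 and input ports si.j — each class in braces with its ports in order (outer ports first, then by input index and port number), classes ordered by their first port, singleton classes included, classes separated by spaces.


The first expression, normalized: {out.1} {out.2} {s1.1} {s1.2} {s2.1, s2.2, s3.1} {s3.2}
The second expression, normalized: {out.1} {out.2, s2.1} {s1.1, s1.2, s3.1, s3.2} {s2.2}
No match — not equal.

not equal — first {out.1} {out.2} {s1.1} {s1.2} {s2.1, s2.2, s3.1} {s3.2}, second {out.1} {out.2, s2.1} {s1.1, s1.2, s3.1, s3.2} {s2.2}


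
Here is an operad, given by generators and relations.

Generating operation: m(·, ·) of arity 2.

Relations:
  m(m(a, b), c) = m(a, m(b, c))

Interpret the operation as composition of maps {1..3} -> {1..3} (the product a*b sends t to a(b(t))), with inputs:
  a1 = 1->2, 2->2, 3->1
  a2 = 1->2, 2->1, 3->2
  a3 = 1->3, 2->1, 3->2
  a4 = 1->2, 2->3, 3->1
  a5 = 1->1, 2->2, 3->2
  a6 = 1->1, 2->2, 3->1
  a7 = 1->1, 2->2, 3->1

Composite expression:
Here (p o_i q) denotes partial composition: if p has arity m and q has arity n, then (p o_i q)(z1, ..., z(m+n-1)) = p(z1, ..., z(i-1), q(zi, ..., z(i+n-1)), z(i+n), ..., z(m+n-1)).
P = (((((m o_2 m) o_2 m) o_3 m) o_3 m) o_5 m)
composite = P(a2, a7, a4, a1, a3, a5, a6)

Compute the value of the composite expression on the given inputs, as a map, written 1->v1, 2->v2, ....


1->1, 2->2, 3->1

m(a4, a1) = 1->3, 2->3, 3->2
m(a3, a5) = 1->3, 2->1, 3->1
m(m(a4, a1), m(a3, a5)) = 1->2, 2->3, 3->3
m(a7, m(m(a4, a1), m(a3, a5))) = 1->2, 2->1, 3->1
m(m(a7, m(m(a4, a1), m(a3, a5))), a6) = 1->2, 2->1, 3->2
m(a2, m(m(a7, m(m(a4, a1), m(a3, a5))), a6)) = 1->1, 2->2, 3->1


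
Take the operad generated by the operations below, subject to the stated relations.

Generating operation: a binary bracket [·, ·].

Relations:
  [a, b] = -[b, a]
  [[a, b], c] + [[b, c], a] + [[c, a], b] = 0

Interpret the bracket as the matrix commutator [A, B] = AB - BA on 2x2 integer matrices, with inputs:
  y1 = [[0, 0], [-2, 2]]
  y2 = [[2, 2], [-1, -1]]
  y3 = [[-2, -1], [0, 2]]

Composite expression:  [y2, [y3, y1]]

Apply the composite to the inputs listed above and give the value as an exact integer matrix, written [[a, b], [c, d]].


[[-18, -14], [20, 18]]

[y3, y1] = [[2, -2], [-8, -2]]
[y2, [y3, y1]] = [[-18, -14], [20, 18]]


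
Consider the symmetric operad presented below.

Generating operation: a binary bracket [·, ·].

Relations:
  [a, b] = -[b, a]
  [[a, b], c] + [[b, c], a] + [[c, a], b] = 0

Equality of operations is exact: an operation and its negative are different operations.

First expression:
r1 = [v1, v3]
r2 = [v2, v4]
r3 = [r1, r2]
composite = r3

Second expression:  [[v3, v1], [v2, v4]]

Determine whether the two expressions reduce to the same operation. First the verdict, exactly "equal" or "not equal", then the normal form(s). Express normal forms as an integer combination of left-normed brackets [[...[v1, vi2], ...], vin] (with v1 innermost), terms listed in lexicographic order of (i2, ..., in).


not equal: they reduce to [[[v1, v3], v2], v4] - [[[v1, v3], v4], v2] and -[[[v1, v3], v2], v4] + [[[v1, v3], v4], v2]


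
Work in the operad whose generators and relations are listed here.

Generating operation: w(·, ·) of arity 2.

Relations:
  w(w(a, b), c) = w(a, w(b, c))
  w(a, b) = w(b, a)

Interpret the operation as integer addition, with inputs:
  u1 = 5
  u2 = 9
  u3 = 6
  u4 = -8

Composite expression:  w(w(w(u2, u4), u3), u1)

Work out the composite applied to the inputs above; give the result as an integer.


w(u2, u4) = 1
w(w(u2, u4), u3) = 7
w(w(w(u2, u4), u3), u1) = 12

12


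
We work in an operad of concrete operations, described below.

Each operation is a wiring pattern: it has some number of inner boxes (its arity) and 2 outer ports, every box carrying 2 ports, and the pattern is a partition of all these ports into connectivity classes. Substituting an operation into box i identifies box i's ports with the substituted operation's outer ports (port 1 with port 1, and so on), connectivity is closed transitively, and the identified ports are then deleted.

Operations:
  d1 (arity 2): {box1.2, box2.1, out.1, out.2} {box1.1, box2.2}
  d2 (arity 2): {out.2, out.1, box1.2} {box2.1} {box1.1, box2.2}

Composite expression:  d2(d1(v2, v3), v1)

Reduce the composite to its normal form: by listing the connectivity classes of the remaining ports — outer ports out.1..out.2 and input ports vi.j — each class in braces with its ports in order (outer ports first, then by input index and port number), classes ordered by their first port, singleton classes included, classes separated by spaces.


{out.1, out.2, v1.2, v2.2, v3.1} {v1.1} {v2.1, v3.2}

Two ports join when wires chain via d2-identified ports.
d1 over (v2, v3) gives {out.1, out.2, v2.2, v3.1} {v2.1, v3.2}, out.j being that stage's outer ports
d2 over (v2, v3, v1) gives {out.1, out.2, v1.2, v2.2, v3.1} {v1.1} {v2.1, v3.2}, out.j being that stage's outer ports


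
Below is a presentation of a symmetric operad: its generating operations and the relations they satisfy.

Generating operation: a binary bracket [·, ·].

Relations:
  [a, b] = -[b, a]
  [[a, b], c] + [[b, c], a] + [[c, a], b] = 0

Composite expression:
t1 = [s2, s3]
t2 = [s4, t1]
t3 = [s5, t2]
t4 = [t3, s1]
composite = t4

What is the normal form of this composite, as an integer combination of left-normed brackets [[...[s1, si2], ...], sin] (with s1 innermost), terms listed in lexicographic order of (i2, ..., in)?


-[[[[s1, s2], s3], s4], s5] + [[[[s1, s3], s2], s4], s5] + [[[[s1, s4], s2], s3], s5] - [[[[s1, s4], s3], s2], s5] + [[[[s1, s5], s2], s3], s4] - [[[[s1, s5], s3], s2], s4] - [[[[s1, s5], s4], s2], s3] + [[[[s1, s5], s4], s3], s2]

Antisymmetry and Jacobi reduce to s1-anchored left-normed brackets.
Composite bracket: [[s5, [s4, [s2, s3]]], s1]
Under [a, b] = ab - ba we get 16 signed associative words (2^4 = 16).
Coefficients come from the s1-initial words:
  sign of s1s2s3s4s5 is -1, so it contributes -[[[[s1, s2], s3], s4], s5]
  sign of s1s3s2s4s5 is +1, so it contributes +[[[[s1, s3], s2], s4], s5]
  sign of s1s4s2s3s5 is +1, so it contributes +[[[[s1, s4], s2], s3], s5]
  sign of s1s4s3s2s5 is -1, so it contributes -[[[[s1, s4], s3], s2], s5]
  sign of s1s5s2s3s4 is +1, so it contributes +[[[[s1, s5], s2], s3], s4]
  sign of s1s5s3s2s4 is -1, so it contributes -[[[[s1, s5], s3], s2], s4]
  sign of s1s5s4s2s3 is -1, so it contributes -[[[[s1, s5], s4], s2], s3]
  sign of s1s5s4s3s2 is +1, so it contributes +[[[[s1, s5], s4], s3], s2]


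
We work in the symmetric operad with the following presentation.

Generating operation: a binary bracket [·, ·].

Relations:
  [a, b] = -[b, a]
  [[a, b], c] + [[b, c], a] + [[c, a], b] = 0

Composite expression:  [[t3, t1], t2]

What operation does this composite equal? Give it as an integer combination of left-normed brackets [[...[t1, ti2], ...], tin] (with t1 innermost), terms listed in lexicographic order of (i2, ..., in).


-[[t1, t3], t2]

In the tensor algebra, words opening t1 carry the t1-anchored form.
Composite bracket: [[t3, t1], t2]
Expanding via [a, b] = ab - ba: 4 signed words (2^2 = 4).
Collect the words opening with t1:
  from t1t3t2, sign -1: term -[[t1, t3], t2]


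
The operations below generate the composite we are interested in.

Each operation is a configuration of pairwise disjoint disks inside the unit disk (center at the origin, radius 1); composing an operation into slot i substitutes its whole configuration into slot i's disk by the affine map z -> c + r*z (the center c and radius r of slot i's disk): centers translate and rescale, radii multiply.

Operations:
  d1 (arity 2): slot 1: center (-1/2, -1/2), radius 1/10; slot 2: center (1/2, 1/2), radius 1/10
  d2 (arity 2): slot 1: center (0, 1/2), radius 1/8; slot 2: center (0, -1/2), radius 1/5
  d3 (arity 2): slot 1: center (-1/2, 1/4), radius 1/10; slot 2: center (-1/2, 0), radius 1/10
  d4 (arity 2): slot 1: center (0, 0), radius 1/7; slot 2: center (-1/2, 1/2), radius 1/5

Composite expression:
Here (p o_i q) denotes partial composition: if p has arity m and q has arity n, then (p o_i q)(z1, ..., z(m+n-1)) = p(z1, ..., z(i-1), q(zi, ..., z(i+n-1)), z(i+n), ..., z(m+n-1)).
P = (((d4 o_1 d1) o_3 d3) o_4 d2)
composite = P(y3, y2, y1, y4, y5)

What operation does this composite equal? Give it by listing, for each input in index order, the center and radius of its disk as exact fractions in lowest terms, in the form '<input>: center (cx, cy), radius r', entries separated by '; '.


y1: center (-3/5, 11/20), radius 1/50; y2: center (1/14, 1/14), radius 1/70; y3: center (-1/14, -1/14), radius 1/70; y4: center (-3/5, 51/100), radius 1/400; y5: center (-3/5, 49/100), radius 1/250


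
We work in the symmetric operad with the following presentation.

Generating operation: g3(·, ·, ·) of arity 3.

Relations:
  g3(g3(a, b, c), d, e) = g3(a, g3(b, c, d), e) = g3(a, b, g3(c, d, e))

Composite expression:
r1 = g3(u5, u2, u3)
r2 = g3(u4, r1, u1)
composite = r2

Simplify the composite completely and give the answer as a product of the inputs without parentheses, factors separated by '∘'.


Associativity of g3 dissolves the nesting; only the u-input order survives.
g3(u5, u2, u3) collapses to u5 ∘ u2 ∘ u3
g3(u4, g3(u5, u2, u3), u1) collapses to u4 ∘ u5 ∘ u2 ∘ u3 ∘ u1

u4 ∘ u5 ∘ u2 ∘ u3 ∘ u1


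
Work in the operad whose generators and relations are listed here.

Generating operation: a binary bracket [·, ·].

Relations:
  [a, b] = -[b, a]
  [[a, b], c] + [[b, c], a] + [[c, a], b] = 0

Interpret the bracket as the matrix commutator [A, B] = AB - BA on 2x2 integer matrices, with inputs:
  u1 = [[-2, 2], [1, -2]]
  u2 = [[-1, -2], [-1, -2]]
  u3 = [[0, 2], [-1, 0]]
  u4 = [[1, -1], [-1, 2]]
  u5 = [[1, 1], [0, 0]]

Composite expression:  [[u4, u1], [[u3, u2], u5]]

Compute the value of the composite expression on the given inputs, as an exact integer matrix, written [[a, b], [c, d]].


[[8, -8], [4, -8]]

[u4, u1] = [[1, -2], [1, -1]]
[u3, u2] = [[-4, -2], [-1, 4]]
[[u3, u2], u5] = [[1, -6], [-1, -1]]
[[u4, u1], [[u3, u2], u5]] = [[8, -8], [4, -8]]


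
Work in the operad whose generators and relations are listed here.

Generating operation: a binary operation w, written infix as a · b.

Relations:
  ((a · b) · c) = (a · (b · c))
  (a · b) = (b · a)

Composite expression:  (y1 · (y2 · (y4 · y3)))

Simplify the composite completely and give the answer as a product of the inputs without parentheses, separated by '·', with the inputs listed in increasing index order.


y1 · y2 · y3 · y4


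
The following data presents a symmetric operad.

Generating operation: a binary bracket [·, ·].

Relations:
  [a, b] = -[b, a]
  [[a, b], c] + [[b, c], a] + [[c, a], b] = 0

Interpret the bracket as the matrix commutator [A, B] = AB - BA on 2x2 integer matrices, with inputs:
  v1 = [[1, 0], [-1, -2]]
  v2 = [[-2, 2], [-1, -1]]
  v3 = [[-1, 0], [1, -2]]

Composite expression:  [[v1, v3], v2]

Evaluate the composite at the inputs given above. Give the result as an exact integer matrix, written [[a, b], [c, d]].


[[8, 0], [4, -8]]

[v1, v3] = [[0, 0], [-4, 0]]
[[v1, v3], v2] = [[8, 0], [4, -8]]


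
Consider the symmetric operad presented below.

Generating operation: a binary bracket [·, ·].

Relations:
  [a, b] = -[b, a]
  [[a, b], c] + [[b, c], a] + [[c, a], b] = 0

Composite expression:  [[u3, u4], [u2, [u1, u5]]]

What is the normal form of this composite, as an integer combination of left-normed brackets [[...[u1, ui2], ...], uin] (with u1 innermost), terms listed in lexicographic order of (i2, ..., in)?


[[[[u1, u5], u2], u3], u4] - [[[[u1, u5], u2], u4], u3]

Expand each bracket as ab - ba; the u1-initial words give the coefficients.
Composite bracket: [[u3, u4], [u2, [u1, u5]]]
Full expansion: 16 signed words from ab - ba (2^4 = 16).
Words beginning with u1 determine it all:
  the word u1u5u2u3u4 carries sign +1 and contributes +[[[[u1, u5], u2], u3], u4]
  the word u1u5u2u4u3 carries sign -1 and contributes -[[[[u1, u5], u2], u4], u3]


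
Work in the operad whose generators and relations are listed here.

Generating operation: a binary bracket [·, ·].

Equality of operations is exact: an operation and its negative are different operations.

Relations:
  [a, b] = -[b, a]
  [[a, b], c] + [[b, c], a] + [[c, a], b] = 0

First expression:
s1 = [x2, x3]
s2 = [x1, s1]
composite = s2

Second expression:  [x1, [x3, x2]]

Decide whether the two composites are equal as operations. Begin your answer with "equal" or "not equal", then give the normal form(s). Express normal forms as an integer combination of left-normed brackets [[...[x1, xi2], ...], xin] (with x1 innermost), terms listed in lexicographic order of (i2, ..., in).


The first expression reduces to [[x1, x2], x3] - [[x1, x3], x2]
The second expression reduces to -[[x1, x2], x3] + [[x1, x3], x2]
Distinct normal forms: not equal.

not equal: they reduce to [[x1, x2], x3] - [[x1, x3], x2] and -[[x1, x2], x3] + [[x1, x3], x2]


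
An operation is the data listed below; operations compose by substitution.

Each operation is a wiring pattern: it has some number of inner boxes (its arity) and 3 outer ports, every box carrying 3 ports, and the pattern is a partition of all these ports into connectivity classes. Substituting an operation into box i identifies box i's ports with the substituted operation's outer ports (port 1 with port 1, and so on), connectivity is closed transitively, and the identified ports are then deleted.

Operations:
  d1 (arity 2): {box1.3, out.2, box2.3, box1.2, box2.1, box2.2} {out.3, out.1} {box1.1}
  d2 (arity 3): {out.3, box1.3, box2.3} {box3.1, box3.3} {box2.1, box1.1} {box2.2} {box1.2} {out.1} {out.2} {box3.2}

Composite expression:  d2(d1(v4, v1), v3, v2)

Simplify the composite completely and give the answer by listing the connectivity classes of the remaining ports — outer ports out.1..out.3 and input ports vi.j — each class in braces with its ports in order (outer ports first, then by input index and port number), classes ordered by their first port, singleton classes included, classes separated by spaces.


{out.1} {out.2} {out.3, v3.1, v3.3} {v1.1, v1.2, v1.3, v4.2, v4.3} {v2.1, v2.3} {v2.2} {v3.2} {v4.1}


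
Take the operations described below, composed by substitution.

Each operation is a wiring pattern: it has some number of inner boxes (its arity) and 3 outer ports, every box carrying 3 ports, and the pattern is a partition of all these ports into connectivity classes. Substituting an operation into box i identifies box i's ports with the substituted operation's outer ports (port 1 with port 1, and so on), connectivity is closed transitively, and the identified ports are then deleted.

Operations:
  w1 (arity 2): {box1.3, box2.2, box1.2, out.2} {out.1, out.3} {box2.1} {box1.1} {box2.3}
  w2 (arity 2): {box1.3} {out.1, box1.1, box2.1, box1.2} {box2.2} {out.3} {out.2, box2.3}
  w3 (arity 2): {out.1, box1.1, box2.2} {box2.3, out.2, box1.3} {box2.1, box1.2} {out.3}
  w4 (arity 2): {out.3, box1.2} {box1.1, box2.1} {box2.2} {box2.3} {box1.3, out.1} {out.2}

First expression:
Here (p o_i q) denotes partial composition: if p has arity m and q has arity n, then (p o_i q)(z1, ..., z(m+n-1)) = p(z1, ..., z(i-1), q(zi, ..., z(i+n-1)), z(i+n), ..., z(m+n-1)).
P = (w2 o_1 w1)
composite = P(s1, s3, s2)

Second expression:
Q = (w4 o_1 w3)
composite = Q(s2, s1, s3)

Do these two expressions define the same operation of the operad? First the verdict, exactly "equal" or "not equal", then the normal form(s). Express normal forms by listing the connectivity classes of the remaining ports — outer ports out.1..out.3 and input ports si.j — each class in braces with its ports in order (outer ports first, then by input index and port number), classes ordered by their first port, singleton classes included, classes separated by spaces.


The first expression, normalized: {out.1, s1.2, s1.3, s2.1, s3.2} {out.2, s2.3} {out.3} {s1.1} {s2.2} {s3.1} {s3.3}
The second expression, normalized: {out.1} {out.2} {out.3, s1.3, s2.3} {s1.1, s2.2} {s1.2, s2.1, s3.1} {s3.2} {s3.3}
Distinct normal forms: not equal.

not equal — first {out.1, s1.2, s1.3, s2.1, s3.2} {out.2, s2.3} {out.3} {s1.1} {s2.2} {s3.1} {s3.3}, second {out.1} {out.2} {out.3, s1.3, s2.3} {s1.1, s2.2} {s1.2, s2.1, s3.1} {s3.2} {s3.3}


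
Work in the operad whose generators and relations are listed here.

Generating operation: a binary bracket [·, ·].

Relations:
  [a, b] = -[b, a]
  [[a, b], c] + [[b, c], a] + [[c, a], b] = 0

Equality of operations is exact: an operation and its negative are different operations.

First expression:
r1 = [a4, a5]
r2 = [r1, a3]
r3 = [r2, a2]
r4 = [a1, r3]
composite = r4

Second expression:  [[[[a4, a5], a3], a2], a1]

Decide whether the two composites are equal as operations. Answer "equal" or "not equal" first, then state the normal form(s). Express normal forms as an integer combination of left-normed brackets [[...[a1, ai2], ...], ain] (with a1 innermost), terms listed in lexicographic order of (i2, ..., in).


The first composite normalizes to [[[[a1, a2], a3], a4], a5] - [[[[a1, a2], a3], a5], a4] - [[[[a1, a2], a4], a5], a3] + [[[[a1, a2], a5], a4], a3] - [[[[a1, a3], a4], a5], a2] + [[[[a1, a3], a5], a4], a2] + [[[[a1, a4], a5], a3], a2] - [[[[a1, a5], a4], a3], a2]
The second composite normalizes to -[[[[a1, a2], a3], a4], a5] + [[[[a1, a2], a3], a5], a4] + [[[[a1, a2], a4], a5], a3] - [[[[a1, a2], a5], a4], a3] + [[[[a1, a3], a4], a5], a2] - [[[[a1, a3], a5], a4], a2] - [[[[a1, a4], a5], a3], a2] + [[[[a1, a5], a4], a3], a2]
Different reductions; not equal.

not equal; the first gives [[[[a1, a2], a3], a4], a5] - [[[[a1, a2], a3], a5], a4] - [[[[a1, a2], a4], a5], a3] + [[[[a1, a2], a5], a4], a3] - [[[[a1, a3], a4], a5], a2] + [[[[a1, a3], a5], a4], a2] + [[[[a1, a4], a5], a3], a2] - [[[[a1, a5], a4], a3], a2] and the second -[[[[a1, a2], a3], a4], a5] + [[[[a1, a2], a3], a5], a4] + [[[[a1, a2], a4], a5], a3] - [[[[a1, a2], a5], a4], a3] + [[[[a1, a3], a4], a5], a2] - [[[[a1, a3], a5], a4], a2] - [[[[a1, a4], a5], a3], a2] + [[[[a1, a5], a4], a3], a2]


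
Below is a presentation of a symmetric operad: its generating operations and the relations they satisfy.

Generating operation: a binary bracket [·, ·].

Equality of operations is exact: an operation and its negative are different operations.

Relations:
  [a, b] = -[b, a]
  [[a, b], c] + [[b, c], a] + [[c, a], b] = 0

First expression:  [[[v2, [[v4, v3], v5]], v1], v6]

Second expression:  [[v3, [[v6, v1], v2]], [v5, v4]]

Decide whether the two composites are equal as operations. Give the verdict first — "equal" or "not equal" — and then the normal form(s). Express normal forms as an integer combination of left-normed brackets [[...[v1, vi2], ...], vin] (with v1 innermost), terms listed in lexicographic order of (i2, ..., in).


not equal; first: [[[[[v1, v2], v3], v4], v5], v6] - [[[[[v1, v2], v4], v3], v5], v6] - [[[[[v1, v2], v5], v3], v4], v6] + [[[[[v1, v2], v5], v4], v3], v6] - [[[[[v1, v3], v4], v5], v2], v6] + [[[[[v1, v4], v3], v5], v2], v6] + [[[[[v1, v5], v3], v4], v2], v6] - [[[[[v1, v5], v4], v3], v2], v6]; second: -[[[[[v1, v6], v2], v3], v4], v5] + [[[[[v1, v6], v2], v3], v5], v4]


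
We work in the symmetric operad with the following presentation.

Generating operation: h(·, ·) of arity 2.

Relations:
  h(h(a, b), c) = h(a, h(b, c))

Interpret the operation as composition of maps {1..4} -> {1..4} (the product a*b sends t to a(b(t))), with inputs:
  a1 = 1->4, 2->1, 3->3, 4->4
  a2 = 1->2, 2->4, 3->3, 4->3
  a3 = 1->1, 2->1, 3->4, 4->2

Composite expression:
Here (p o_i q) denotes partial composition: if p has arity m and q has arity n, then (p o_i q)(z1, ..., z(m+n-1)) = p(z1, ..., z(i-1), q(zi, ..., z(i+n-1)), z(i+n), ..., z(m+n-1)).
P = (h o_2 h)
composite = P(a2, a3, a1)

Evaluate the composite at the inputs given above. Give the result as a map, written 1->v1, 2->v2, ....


h(a3, a1) = 1->2, 2->1, 3->4, 4->2
h(a2, h(a3, a1)) = 1->4, 2->2, 3->3, 4->4

1->4, 2->2, 3->3, 4->4


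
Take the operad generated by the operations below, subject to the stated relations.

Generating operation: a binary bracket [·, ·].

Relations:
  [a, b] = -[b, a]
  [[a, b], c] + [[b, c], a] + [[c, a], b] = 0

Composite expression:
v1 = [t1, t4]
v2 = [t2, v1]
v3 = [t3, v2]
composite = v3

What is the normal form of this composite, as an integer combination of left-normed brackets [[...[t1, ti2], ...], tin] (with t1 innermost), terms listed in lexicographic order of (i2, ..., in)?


[[[t1, t4], t2], t3]

Skip Jacobi rewriting: expand, keep t1-initial words, read off terms.
Composite bracket: [t3, [t2, [t1, t4]]]
The bracket unfolds into 8 signed words via [a, b] = ab - ba (2^3 = 8).
Only words starting with t1 matter:
  from t1t4t2t3, sign +1: term +[[[t1, t4], t2], t3]


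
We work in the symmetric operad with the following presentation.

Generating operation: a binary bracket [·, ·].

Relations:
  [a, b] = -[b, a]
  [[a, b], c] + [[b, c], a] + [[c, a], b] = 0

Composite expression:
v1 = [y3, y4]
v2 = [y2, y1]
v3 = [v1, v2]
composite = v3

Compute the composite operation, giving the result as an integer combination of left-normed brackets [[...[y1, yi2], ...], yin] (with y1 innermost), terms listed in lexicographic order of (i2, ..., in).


[[[y1, y2], y3], y4] - [[[y1, y2], y4], y3]


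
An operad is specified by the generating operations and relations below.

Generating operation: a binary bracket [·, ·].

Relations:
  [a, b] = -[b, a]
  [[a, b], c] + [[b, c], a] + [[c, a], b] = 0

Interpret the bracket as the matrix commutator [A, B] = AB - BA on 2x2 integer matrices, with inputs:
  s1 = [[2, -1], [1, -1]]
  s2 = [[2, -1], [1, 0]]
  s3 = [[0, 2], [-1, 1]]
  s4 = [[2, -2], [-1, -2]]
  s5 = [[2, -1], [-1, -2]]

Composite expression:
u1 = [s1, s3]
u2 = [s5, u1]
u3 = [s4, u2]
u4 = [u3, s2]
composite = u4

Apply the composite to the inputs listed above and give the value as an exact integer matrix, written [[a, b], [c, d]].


[s1, s3] = [[-1, 5], [2, 1]]
[s5, [s1, s3]] = [[3, 18], [-6, -3]]
[s4, [s5, [s1, s3]]] = [[30, 84], [18, -30]]
[[s4, [s5, [s1, s3]]], s2] = [[102, -228], [-24, -102]]

[[102, -228], [-24, -102]]


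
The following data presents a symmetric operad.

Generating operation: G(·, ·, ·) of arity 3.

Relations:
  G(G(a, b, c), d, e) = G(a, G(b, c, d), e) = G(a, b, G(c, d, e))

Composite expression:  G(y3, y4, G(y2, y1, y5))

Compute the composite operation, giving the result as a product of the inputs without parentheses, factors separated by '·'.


All parenthesizations of G agree; list the y-inputs left to right.
G(y2, y1, y5) spells out as y2 · y1 · y5
G(y3, y4, G(y2, y1, y5)) spells out as y3 · y4 · y2 · y1 · y5

y3 · y4 · y2 · y1 · y5


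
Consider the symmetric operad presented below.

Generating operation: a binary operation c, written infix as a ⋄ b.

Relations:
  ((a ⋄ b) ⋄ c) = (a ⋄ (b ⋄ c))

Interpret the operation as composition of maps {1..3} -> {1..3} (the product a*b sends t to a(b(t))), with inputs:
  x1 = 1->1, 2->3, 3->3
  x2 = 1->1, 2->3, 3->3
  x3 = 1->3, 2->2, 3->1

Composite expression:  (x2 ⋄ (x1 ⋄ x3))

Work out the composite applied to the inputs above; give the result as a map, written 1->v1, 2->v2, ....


1->3, 2->3, 3->1

(x1 ⋄ x3) = 1->3, 2->3, 3->1
(x2 ⋄ (x1 ⋄ x3)) = 1->3, 2->3, 3->1


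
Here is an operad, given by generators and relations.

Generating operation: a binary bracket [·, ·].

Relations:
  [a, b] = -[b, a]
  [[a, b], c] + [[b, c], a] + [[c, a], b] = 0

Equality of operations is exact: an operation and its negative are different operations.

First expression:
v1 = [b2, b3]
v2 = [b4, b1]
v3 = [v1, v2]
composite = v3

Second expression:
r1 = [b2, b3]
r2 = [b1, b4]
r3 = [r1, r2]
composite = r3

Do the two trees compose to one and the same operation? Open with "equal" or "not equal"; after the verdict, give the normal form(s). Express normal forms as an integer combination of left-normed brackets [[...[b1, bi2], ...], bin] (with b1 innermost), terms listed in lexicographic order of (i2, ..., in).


not equal: they reduce to [[[b1, b4], b2], b3] - [[[b1, b4], b3], b2] and -[[[b1, b4], b2], b3] + [[[b1, b4], b3], b2]

The first composite normalizes to [[[b1, b4], b2], b3] - [[[b1, b4], b3], b2]
The second composite normalizes to -[[[b1, b4], b2], b3] + [[[b1, b4], b3], b2]
The normal forms differ: not equal.


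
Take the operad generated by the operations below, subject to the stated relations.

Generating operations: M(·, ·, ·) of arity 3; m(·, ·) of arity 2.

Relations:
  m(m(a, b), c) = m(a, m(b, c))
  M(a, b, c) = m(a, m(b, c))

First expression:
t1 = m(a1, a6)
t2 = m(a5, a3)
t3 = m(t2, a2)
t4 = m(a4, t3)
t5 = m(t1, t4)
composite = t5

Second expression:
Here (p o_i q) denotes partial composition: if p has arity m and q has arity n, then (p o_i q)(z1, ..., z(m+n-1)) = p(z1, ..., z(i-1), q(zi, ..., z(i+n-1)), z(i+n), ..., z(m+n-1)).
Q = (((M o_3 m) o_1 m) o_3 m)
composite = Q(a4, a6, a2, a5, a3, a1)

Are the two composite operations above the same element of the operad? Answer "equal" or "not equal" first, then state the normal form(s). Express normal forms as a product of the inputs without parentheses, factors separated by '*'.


not equal: they reduce to a1 * a6 * a4 * a5 * a3 * a2 and a4 * a6 * a2 * a5 * a3 * a1

The first expression, normalized: a1 * a6 * a4 * a5 * a3 * a2
The second expression, normalized: a4 * a6 * a2 * a5 * a3 * a1
They disagree, so not equal.


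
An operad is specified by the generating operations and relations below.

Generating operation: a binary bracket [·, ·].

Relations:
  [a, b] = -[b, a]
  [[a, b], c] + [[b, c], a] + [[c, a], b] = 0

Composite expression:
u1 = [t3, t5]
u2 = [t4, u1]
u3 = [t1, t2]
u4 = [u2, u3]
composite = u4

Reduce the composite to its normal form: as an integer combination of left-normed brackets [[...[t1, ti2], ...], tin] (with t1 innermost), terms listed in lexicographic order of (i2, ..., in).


[[[[t1, t2], t3], t5], t4] - [[[[t1, t2], t4], t3], t5] + [[[[t1, t2], t4], t5], t3] - [[[[t1, t2], t5], t3], t4]


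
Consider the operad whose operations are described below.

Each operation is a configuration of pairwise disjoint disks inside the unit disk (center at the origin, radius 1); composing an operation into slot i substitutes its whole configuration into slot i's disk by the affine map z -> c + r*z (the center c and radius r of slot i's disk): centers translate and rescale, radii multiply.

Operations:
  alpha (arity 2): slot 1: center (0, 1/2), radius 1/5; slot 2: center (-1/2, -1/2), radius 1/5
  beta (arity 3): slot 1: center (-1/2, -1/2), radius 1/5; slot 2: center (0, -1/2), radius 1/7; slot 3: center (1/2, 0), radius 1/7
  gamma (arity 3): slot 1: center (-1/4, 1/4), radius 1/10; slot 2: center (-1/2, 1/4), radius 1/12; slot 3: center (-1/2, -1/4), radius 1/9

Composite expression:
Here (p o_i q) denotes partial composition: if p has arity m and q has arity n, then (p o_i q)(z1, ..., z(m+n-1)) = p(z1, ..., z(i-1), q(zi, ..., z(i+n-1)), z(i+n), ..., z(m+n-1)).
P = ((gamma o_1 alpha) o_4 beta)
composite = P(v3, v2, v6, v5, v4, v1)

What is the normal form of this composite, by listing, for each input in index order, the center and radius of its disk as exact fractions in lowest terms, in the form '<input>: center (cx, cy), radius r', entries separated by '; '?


v1: center (-4/9, -1/4), radius 1/63; v2: center (-3/10, 1/5), radius 1/50; v3: center (-1/4, 3/10), radius 1/50; v4: center (-1/2, -11/36), radius 1/63; v5: center (-5/9, -11/36), radius 1/45; v6: center (-1/2, 1/4), radius 1/12

Nesting under gamma composes maps z -> c + r*z down each v-path.
v3 passes through 2 substitutions, ending at center (-1/4, 3/10), radius 1/50
v2 passes through 2 substitutions, ending at center (-3/10, 1/5), radius 1/50
v6 passes through 1 substitution, ending at center (-1/2, 1/4), radius 1/12
v5 passes through 2 substitutions, ending at center (-5/9, -11/36), radius 1/45
v4 passes through 2 substitutions, ending at center (-1/2, -11/36), radius 1/63
v1 passes through 2 substitutions, ending at center (-4/9, -1/4), radius 1/63


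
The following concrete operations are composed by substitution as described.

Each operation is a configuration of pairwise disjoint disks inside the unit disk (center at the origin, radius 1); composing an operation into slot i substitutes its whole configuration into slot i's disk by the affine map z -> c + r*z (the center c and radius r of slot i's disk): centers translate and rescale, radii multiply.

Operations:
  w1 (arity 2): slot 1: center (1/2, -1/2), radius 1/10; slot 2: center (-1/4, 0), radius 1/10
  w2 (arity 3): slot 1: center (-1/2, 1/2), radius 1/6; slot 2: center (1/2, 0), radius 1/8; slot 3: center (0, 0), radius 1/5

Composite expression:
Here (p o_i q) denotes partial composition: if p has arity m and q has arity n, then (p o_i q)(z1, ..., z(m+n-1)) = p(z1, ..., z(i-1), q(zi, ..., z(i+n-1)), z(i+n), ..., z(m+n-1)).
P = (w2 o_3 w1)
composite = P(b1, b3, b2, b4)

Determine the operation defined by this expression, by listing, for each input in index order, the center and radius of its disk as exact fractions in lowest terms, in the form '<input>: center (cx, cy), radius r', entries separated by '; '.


b1: center (-1/2, 1/2), radius 1/6; b2: center (1/10, -1/10), radius 1/50; b3: center (1/2, 0), radius 1/8; b4: center (-1/20, 0), radius 1/50

Below w2, radii multiply path by path; the b-disk centers shift.
b1: after 1 affine step, its disk has center (-1/2, 1/2), radius 1/6
b3: after 1 affine step, its disk has center (1/2, 0), radius 1/8
b2: after 2 affine steps, its disk has center (1/10, -1/10), radius 1/50
b4: after 2 affine steps, its disk has center (-1/20, 0), radius 1/50


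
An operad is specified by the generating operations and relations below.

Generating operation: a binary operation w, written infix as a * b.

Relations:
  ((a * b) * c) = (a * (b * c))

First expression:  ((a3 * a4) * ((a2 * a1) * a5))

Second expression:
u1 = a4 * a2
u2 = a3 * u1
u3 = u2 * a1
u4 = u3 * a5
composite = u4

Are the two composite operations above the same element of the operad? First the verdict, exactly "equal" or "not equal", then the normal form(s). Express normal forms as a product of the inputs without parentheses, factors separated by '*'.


equal; both compose to a3 * a4 * a2 * a1 * a5

The first expression, normalized: a3 * a4 * a2 * a1 * a5
The second expression, normalized: a3 * a4 * a2 * a1 * a5
The normal forms match — equal.


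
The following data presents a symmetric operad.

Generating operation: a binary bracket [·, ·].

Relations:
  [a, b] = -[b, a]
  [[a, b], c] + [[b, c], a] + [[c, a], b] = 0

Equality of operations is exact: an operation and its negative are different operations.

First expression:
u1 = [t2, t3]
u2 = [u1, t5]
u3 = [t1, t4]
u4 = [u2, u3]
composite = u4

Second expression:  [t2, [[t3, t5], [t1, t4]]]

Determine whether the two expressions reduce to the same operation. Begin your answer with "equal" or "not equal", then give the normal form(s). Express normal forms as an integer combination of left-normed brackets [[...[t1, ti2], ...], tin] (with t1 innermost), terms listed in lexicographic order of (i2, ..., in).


not equal; the first gives -[[[[t1, t4], t2], t3], t5] + [[[[t1, t4], t3], t2], t5] + [[[[t1, t4], t5], t2], t3] - [[[[t1, t4], t5], t3], t2] and the second [[[[t1, t4], t3], t5], t2] - [[[[t1, t4], t5], t3], t2]

The first composite normalizes to -[[[[t1, t4], t2], t3], t5] + [[[[t1, t4], t3], t2], t5] + [[[[t1, t4], t5], t2], t3] - [[[[t1, t4], t5], t3], t2]
The second composite normalizes to [[[[t1, t4], t3], t5], t2] - [[[[t1, t4], t5], t3], t2]
Different reductions; not equal.


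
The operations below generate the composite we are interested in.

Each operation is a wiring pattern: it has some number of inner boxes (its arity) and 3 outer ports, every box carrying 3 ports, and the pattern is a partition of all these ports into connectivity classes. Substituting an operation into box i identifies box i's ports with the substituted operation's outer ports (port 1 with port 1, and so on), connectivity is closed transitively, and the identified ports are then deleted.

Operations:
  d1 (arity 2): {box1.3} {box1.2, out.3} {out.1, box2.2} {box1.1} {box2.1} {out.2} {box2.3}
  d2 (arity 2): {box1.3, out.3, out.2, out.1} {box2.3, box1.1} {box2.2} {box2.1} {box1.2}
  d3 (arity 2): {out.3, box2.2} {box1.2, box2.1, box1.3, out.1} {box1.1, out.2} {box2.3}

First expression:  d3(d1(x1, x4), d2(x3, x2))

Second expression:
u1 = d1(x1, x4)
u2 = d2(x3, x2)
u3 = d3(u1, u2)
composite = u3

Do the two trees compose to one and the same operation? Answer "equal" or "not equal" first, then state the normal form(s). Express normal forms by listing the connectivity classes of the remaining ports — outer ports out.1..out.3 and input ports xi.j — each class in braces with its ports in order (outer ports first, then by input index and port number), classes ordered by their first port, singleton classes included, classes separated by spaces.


The first expression reduces to {out.1, out.3, x1.2, x3.3} {out.2, x4.2} {x1.1} {x1.3} {x2.1} {x2.2} {x2.3, x3.1} {x3.2} {x4.1} {x4.3}
The second expression reduces to {out.1, out.3, x1.2, x3.3} {out.2, x4.2} {x1.1} {x1.3} {x2.1} {x2.2} {x2.3, x3.1} {x3.2} {x4.1} {x4.3}
One common form — equal.

equal; the common form is {out.1, out.3, x1.2, x3.3} {out.2, x4.2} {x1.1} {x1.3} {x2.1} {x2.2} {x2.3, x3.1} {x3.2} {x4.1} {x4.3}


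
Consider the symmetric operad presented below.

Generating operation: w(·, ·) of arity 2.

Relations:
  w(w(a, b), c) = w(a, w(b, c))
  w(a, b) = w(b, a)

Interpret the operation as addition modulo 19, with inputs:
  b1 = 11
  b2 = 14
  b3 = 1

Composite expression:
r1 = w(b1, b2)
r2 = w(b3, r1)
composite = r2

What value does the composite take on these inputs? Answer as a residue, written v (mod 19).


w(b1, b2) = 6
w(b3, w(b1, b2)) = 7

7 (mod 19)


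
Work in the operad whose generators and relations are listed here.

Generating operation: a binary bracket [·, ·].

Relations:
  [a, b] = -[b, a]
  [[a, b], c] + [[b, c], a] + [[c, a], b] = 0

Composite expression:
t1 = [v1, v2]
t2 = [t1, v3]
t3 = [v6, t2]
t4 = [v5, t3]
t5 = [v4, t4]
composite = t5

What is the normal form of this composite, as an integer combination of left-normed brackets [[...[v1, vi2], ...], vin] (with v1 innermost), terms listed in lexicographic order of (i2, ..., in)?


-[[[[[v1, v2], v3], v6], v5], v4]


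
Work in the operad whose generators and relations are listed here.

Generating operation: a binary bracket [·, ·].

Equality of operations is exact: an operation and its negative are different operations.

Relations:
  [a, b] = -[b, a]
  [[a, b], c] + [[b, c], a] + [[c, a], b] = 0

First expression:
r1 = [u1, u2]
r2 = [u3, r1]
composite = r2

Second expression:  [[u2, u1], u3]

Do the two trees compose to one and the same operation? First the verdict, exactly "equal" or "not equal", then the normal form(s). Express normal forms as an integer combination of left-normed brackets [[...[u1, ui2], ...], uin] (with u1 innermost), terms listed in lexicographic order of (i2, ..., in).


equal; the common form is -[[u1, u2], u3]

The first expression reduces to -[[u1, u2], u3]
The second expression reduces to -[[u1, u2], u3]
Identical normal forms: equal.


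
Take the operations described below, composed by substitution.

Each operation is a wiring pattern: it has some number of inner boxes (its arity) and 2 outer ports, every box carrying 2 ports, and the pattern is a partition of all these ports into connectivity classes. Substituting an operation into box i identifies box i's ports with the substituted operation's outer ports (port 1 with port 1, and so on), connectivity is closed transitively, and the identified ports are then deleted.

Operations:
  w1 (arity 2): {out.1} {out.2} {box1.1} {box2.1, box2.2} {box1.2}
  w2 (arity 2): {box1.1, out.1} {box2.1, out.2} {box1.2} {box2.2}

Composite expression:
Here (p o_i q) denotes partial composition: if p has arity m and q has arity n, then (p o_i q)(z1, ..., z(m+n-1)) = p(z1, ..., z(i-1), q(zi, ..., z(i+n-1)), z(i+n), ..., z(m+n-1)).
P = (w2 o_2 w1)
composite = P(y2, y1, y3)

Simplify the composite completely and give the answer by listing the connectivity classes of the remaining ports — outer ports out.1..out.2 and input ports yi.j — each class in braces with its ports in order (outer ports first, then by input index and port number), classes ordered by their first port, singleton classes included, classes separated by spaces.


{out.1, y2.1} {out.2} {y1.1} {y1.2} {y2.2} {y3.1, y3.2}

Substituting into w2 glues patterns; closure does the rest.
composing w1 on (y1, y3), with out.j its own outer ports: {out.1} {out.2} {y1.1} {y1.2} {y3.1, y3.2}
composing w2 on (y2, y1, y3), with out.j its own outer ports: {out.1, y2.1} {out.2} {y1.1} {y1.2} {y2.2} {y3.1, y3.2}


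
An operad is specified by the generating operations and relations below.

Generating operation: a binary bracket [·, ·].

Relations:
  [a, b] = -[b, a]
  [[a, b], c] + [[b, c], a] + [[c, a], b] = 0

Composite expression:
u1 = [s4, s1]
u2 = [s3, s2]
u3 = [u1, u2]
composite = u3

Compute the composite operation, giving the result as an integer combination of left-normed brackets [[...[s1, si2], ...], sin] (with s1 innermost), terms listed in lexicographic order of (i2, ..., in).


[[[s1, s4], s2], s3] - [[[s1, s4], s3], s2]

Left-normed coefficients sit on the s1-initial expansion words.
Composite bracket: [[s4, s1], [s3, s2]]
Full expansion: 8 signed words from ab - ba (2^3 = 8).
Only words starting with s1 matter:
  word s1s4s2s3 has sign +1, contributing +[[[s1, s4], s2], s3]
  word s1s4s3s2 has sign -1, contributing -[[[s1, s4], s3], s2]
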